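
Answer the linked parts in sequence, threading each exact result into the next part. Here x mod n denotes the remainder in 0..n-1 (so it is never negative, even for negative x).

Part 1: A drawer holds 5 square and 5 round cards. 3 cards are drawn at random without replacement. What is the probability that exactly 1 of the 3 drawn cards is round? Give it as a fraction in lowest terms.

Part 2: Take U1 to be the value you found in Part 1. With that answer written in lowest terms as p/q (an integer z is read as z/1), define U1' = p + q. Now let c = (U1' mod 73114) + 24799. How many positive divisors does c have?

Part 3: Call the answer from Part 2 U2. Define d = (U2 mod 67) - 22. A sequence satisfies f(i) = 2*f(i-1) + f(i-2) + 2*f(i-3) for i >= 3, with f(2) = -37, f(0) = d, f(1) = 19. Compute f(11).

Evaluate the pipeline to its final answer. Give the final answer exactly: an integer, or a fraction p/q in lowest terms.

-53675

Part 1: total draws C(10,3) = 120; favorable C(5,1)*C(5,2) = 50; P = 5/12; answer 5/12
Part 2: U1 = 5/12; threaded value p + q = 17; c = 24816; 24816 = 2^4 * 3 * 11 * 47; number of divisors = (4+1) * (1+1) * (1+1) * (1+1) = 40; answer 40
Part 3: U2 = 40; d = 18; f(3) = 2*(-37) + 1*(19) + 2*(18) = -19; iterating: f(3)=-19, f(4)=-37, f(5)=-167, f(6)=-409, f(7)=-1059, f(8)=-2861, f(9)=-7599, f(10)=-20177, f(11)=-53675; answer -53675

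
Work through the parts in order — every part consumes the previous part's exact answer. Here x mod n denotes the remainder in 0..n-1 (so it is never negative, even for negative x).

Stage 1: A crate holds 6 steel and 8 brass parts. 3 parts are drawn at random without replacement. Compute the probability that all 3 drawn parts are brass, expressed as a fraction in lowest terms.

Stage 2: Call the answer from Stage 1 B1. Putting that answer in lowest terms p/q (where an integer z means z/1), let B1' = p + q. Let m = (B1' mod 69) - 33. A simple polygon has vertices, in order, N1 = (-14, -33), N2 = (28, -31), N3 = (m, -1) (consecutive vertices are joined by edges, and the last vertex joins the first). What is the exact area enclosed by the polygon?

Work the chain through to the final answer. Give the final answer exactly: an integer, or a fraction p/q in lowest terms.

676

Stage 1: total draws C(14,3) = 364; favorable C(8,3) = 56; P = 2/13; answer 2/13
Stage 2: B1 = 2/13; threaded value p + q = 15; m = -18; cross terms: (-14*-31 - 28*-33)=1358, (28*-1 - -18*-31)=-586, (-18*-33 - -14*-1)=580; twice the area = |1352| = 1352; area = 676; answer 676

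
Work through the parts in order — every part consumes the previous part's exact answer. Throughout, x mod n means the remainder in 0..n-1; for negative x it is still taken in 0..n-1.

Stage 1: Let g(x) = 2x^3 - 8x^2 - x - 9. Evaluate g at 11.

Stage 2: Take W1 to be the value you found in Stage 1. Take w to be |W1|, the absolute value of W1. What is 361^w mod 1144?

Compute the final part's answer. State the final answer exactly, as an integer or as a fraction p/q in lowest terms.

313

Stage 1: 2*(11)^3 - 8*(11)^2 - 1*(11)^1 - 9 = (2662) + (-968) + (-11) + (-9) = 1674; answer 1674
Stage 2: W1 = 1674; w = 1674; squarings mod 1144: 361^1=361, 361^2=1049, 361^4=1017, 361^8=113, 361^16=185, 361^32=1049, 361^64=1017, 361^128=113, 361^256=185, 361^512=1049, 361^1024=1017; 361^1674 = 361^2 * 361^8 * 361^128 * 361^512 * 361^1024 = 313 (mod 1144); answer 313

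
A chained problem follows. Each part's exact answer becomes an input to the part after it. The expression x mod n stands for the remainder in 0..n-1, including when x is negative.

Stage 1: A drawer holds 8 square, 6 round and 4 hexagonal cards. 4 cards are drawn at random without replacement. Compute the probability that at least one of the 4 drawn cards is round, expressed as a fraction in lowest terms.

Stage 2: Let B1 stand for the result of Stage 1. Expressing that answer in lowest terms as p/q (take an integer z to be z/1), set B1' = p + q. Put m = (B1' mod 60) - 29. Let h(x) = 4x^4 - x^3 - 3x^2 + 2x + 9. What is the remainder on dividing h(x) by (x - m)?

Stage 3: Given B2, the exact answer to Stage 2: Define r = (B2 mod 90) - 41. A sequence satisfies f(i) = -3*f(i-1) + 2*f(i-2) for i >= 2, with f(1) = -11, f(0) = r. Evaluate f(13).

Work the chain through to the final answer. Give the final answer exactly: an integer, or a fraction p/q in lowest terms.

Stage 1: total draws C(18,4) = 3060; complement C(12,4) = 495; favorable 3060 - 495 = 2565; P = 57/68; answer 57/68
Stage 2: B1 = 57/68; threaded value p + q = 125; m = -24; remainder = value at the root: 4*(-24)^4 - 1*(-24)^3 - 3*(-24)^2 + 2*(-24)^1 + 9 = (1327104) + (13824) + (-1728) + (-48) + (9) = 1339161; answer 1339161
Stage 3: B2 = 1339161; r = 10; f(2) = -3*(-11) + 2*(10) = 53; iterating: f(2)=53, f(3)=-181, f(4)=649, f(5)=-2309, f(6)=8225, f(7)=-29293, f(8)=104329, f(9)=-371573, f(10)=1323377, f(11)=-4713277, f(12)=16786585, f(13)=-59786309; answer -59786309

-59786309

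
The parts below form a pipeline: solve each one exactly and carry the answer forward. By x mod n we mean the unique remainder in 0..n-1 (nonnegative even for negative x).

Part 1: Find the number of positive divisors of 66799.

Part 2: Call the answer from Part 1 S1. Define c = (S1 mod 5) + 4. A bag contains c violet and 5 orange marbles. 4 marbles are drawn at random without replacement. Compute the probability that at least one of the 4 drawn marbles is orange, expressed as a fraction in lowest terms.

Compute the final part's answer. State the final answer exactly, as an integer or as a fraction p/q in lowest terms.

Part 1: 66799 = 67 * 997; number of divisors = (1+1) * (1+1) = 4; answer 4
Part 2: S1 = 4; c = 8; total draws C(13,4) = 715; complement C(8,4) = 70; favorable 715 - 70 = 645; P = 129/143; answer 129/143

129/143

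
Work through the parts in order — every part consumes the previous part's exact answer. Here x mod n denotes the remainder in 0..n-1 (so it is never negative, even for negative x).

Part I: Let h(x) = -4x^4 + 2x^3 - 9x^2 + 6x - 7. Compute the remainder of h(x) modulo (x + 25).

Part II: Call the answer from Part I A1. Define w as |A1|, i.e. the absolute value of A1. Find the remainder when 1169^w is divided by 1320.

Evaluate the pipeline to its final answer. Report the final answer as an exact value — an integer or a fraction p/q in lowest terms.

361

Part I: remainder = value at the root: -4*(-25)^4 + 2*(-25)^3 - 9*(-25)^2 + 6*(-25)^1 - 7 = (-1562500) + (-31250) + (-5625) + (-150) + (-7) = -1599532; answer -1599532
Part II: A1 = -1599532; w = 1599532; squarings mod 1320: 1169^1=1169, 1169^2=361, 1169^4=961, 1169^8=841, 1169^16=1081, 1169^32=361, 1169^64=961, 1169^128=841, 1169^256=1081, 1169^512=361, 1169^1024=961, 1169^2048=841, 1169^4096=1081, 1169^8192=361, 1169^16384=961, 1169^32768=841, 1169^65536=1081, 1169^131072=361, 1169^262144=961, 1169^524288=841, 1169^1048576=1081; 1169^1599532 = 1169^4 * 1169^8 * 1169^32 * 1169^2048 * 1169^8192 * 1169^16384 * 1169^524288 * 1169^1048576 = 361 (mod 1320); answer 361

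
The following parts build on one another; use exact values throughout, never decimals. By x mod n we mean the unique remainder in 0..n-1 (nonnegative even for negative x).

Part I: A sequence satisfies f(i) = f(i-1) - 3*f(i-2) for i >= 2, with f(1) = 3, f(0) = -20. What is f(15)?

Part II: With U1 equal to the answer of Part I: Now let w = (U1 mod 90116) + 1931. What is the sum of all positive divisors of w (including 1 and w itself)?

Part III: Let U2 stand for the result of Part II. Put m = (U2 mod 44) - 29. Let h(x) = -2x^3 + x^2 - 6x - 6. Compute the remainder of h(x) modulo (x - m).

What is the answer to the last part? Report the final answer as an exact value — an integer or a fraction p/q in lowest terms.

4635

Part I: f(2) = 1*(3) - 3*(-20) = 63; iterating: f(2)=63, f(3)=54, f(4)=-135, f(5)=-297, f(6)=108, f(7)=999, f(8)=675, f(9)=-2322, f(10)=-4347, f(11)=2619, f(12)=15660, f(13)=7803, f(14)=-39177, f(15)=-62586; answer -62586
Part II: U1 = -62586; w = 29461; 29461 = 17 * 1733; sigma = (1 + 17) * (1 + 1733) = 18 * 1734 = 31212; answer 31212
Part III: U2 = 31212; m = -13; remainder = value at the root: -2*(-13)^3 + 1*(-13)^2 - 6*(-13)^1 - 6 = (4394) + (169) + (78) + (-6) = 4635; answer 4635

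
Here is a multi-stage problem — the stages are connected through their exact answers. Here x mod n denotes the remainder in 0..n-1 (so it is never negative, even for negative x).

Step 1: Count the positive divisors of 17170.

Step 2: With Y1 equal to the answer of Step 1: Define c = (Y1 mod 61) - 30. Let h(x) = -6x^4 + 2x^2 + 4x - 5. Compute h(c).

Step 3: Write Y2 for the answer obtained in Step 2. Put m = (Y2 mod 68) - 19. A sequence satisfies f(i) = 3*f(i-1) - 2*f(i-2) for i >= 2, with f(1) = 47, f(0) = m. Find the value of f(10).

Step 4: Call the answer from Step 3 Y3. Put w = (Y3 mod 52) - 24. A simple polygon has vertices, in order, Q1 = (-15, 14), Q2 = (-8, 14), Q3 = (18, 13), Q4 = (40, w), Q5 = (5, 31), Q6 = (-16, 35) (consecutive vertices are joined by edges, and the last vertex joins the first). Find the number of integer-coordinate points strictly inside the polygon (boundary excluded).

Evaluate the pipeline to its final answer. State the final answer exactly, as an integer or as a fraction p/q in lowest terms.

Step 1: 17170 = 2 * 5 * 17 * 101; number of divisors = (1+1) * (1+1) * (1+1) * (1+1) = 16; answer 16
Step 2: Y1 = 16; c = -14; -6*(-14)^4 + 2*(-14)^2 + 4*(-14)^1 - 5 = (-230496) + (392) + (-56) + (-5) = -230165; answer -230165
Step 3: Y2 = -230165; m = -4; f(2) = 3*(47) - 2*(-4) = 149; iterating: f(2)=149, f(3)=353, f(4)=761, f(5)=1577, f(6)=3209, f(7)=6473, f(8)=13001, f(9)=26057, f(10)=52169; answer 52169
Step 4: Y3 = 52169; w = -11; cross terms: (-15*14 - -8*14)=-98, (-8*13 - 18*14)=-356, (18*-11 - 40*13)=-718, (40*31 - 5*-11)=1295, (5*35 - -16*31)=671, (-16*14 - -15*35)=301; twice the area = |1095| = 1095; area = 1095/2; boundary points = 7 + 1 + 2 + 7 + 1 + 1 = 19; strictly interior points = area - boundary/2 + 1 = 539; answer 539

539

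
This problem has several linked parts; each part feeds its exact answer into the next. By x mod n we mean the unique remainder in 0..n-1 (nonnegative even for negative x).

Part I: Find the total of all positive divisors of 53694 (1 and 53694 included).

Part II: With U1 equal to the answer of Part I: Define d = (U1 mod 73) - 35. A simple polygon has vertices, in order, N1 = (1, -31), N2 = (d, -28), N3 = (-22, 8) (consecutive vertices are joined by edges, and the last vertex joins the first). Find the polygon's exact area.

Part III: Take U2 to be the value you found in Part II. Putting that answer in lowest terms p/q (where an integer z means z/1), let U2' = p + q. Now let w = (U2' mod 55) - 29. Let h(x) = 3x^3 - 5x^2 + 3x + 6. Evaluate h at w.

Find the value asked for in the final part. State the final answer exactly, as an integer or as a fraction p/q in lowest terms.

38670

Part I: 53694 = 2 * 3^2 * 19 * 157; sigma = (1 + 2) * (1 + 3 + 9) * (1 + 19) * (1 + 157) = 3 * 13 * 20 * 158 = 123240; answer 123240
Part II: U1 = 123240; d = -19; cross terms: (1*-28 - -19*-31)=-617, (-19*8 - -22*-28)=-768, (-22*-31 - 1*8)=674; twice the area = |-711| = 711; area = 711/2; answer 711/2
Part III: U2 = 711/2; threaded value p + q = 713; w = 24; 3*(24)^3 - 5*(24)^2 + 3*(24)^1 + 6 = (41472) + (-2880) + (72) + (6) = 38670; answer 38670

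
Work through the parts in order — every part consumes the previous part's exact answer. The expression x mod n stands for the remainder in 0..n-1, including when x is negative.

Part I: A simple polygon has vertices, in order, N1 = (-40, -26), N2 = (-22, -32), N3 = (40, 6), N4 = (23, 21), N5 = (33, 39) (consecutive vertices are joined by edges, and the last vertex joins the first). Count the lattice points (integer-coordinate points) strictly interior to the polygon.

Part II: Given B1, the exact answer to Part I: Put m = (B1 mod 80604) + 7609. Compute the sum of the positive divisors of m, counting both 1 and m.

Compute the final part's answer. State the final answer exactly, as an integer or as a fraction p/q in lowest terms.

Part I: cross terms: (-40*-32 - -22*-26)=708, (-22*6 - 40*-32)=1148, (40*21 - 23*6)=702, (23*39 - 33*21)=204, (33*-26 - -40*39)=702; twice the area = |3464| = 3464; area = 1732; boundary points = 6 + 2 + 1 + 2 + 1 = 12; strictly interior points = area - boundary/2 + 1 = 1727; answer 1727
Part II: B1 = 1727; m = 9336; 9336 = 2^3 * 3 * 389; sigma = (1 + 2 + 4 + 8) * (1 + 3) * (1 + 389) = 15 * 4 * 390 = 23400; answer 23400

23400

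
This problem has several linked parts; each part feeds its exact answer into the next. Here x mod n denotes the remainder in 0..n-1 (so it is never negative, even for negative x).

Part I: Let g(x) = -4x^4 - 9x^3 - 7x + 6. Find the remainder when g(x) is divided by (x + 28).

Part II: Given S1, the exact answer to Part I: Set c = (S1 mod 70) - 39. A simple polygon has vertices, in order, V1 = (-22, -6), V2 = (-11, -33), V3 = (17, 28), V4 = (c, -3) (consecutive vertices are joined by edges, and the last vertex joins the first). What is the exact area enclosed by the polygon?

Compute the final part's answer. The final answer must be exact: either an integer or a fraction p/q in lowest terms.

Part I: remainder = value at the root: -4*(-28)^4 - 9*(-28)^3 - 7*(-28)^1 + 6 = (-2458624) + (197568) + (196) + (6) = -2260854; answer -2260854
Part II: S1 = -2260854; c = -33; cross terms: (-22*-33 - -11*-6)=660, (-11*28 - 17*-33)=253, (17*-3 - -33*28)=873, (-33*-6 - -22*-3)=132; twice the area = |1918| = 1918; area = 959; answer 959

959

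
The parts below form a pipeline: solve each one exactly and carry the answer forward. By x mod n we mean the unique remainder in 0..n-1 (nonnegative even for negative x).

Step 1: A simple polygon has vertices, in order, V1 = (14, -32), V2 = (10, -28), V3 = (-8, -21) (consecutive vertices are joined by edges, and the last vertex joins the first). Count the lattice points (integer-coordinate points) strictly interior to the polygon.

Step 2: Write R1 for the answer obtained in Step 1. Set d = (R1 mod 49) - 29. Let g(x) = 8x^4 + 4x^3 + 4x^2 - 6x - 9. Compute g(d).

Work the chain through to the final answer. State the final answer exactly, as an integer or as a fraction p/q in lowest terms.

297211

Step 1: cross terms: (14*-28 - 10*-32)=-72, (10*-21 - -8*-28)=-434, (-8*-32 - 14*-21)=550; twice the area = |44| = 44; area = 22; boundary points = 4 + 1 + 11 = 16; strictly interior points = area - boundary/2 + 1 = 15; answer 15
Step 2: R1 = 15; d = -14; 8*(-14)^4 + 4*(-14)^3 + 4*(-14)^2 - 6*(-14)^1 - 9 = (307328) + (-10976) + (784) + (84) + (-9) = 297211; answer 297211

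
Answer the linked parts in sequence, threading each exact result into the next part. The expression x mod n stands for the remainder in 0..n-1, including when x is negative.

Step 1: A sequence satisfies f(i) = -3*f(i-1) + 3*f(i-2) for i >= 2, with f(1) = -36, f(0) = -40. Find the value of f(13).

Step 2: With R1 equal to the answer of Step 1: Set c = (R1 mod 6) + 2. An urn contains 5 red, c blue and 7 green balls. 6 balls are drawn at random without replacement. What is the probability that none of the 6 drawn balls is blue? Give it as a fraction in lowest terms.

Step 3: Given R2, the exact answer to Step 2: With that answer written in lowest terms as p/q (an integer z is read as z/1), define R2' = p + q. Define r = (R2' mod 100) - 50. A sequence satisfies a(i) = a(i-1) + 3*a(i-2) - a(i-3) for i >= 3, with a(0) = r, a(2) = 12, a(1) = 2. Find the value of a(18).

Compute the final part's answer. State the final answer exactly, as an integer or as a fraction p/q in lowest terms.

Step 1: f(2) = -3*(-36) + 3*(-40) = -12; iterating: f(2)=-12, f(3)=-72, f(4)=180, f(5)=-756, f(6)=2808, f(7)=-10692, f(8)=40500, f(9)=-153576, f(10)=582228, f(11)=-2207412, f(12)=8368920, f(13)=-31728996; answer -31728996
Step 2: R1 = -31728996; c = 2; total draws C(14,6) = 3003; favorable C(12,6) = 924; P = 4/13; answer 4/13
Step 3: R2 = 4/13; threaded value p + q = 17; r = -33; a(3) = 1*(12) + 3*(2) - 1*(-33) = 51; iterating: a(3)=51, a(4)=85, a(5)=226, a(6)=430, a(7)=1023, a(8)=2087, a(9)=4726, a(10)=9964, a(11)=22055, a(12)=47221, a(13)=103422, a(14)=223030, a(15)=486075, a(16)=1051743, a(17)=2286938, a(18)=4956092; answer 4956092

4956092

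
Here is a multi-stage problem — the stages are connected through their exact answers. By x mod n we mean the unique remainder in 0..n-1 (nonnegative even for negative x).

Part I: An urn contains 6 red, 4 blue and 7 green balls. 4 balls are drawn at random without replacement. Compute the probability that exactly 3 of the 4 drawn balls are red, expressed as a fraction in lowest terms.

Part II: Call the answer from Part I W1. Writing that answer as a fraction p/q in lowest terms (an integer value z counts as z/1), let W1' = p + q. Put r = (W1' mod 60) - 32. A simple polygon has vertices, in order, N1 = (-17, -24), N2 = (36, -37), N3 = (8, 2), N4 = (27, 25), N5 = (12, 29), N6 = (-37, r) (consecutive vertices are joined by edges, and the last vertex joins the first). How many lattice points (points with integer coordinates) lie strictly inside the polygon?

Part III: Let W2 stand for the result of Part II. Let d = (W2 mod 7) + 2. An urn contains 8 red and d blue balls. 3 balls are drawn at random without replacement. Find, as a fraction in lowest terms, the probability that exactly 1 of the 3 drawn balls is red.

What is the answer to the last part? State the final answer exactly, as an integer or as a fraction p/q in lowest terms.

Part I: total draws C(17,4) = 2380; favorable C(6,3)*C(11,1) = 220; P = 11/119; answer 11/119
Part II: W1 = 11/119; threaded value p + q = 130; r = -22; cross terms: (-17*-37 - 36*-24)=1493, (36*2 - 8*-37)=368, (8*25 - 27*2)=146, (27*29 - 12*25)=483, (12*-22 - -37*29)=809, (-37*-24 - -17*-22)=514; twice the area = |3813| = 3813; area = 3813/2; boundary points = 1 + 1 + 1 + 1 + 1 + 2 = 7; strictly interior points = area - boundary/2 + 1 = 1904; answer 1904
Part III: W2 = 1904; d = 2; total draws C(10,3) = 120; favorable C(8,1)*C(2,2) = 8; P = 1/15; answer 1/15

1/15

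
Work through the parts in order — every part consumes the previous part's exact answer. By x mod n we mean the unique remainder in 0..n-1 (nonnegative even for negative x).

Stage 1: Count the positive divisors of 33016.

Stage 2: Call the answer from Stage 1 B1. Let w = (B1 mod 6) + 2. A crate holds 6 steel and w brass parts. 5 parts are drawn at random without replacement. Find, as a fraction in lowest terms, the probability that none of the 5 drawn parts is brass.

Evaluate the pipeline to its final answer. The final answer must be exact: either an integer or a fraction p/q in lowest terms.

1/42

Stage 1: 33016 = 2^3 * 4127; number of divisors = (3+1) * (1+1) = 8; answer 8
Stage 2: B1 = 8; w = 4; total draws C(10,5) = 252; favorable C(6,5) = 6; P = 1/42; answer 1/42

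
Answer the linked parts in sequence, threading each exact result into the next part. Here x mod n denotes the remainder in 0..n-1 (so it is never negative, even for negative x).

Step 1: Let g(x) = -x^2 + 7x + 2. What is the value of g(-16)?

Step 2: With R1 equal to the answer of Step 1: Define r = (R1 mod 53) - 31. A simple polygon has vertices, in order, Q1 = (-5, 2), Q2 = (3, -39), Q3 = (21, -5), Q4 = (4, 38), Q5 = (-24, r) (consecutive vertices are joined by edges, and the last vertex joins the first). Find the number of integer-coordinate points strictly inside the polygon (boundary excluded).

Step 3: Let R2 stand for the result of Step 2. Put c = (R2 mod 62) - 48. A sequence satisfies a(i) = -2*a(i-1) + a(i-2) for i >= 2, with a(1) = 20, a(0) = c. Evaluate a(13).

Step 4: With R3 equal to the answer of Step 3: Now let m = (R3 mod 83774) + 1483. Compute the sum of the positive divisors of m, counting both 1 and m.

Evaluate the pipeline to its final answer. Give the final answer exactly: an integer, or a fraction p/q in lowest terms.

45600

Step 1: -1*(-16)^2 + 7*(-16)^1 + 2 = (-256) + (-112) + (2) = -366; answer -366
Step 2: R1 = -366; r = -26; cross terms: (-5*-39 - 3*2)=189, (3*-5 - 21*-39)=804, (21*38 - 4*-5)=818, (4*-26 - -24*38)=808, (-24*2 - -5*-26)=-178; twice the area = |2441| = 2441; area = 2441/2; boundary points = 1 + 2 + 1 + 4 + 1 = 9; strictly interior points = area - boundary/2 + 1 = 1217; answer 1217
Step 3: R2 = 1217; c = -9; a(2) = -2*(20) + 1*(-9) = -49; iterating: a(2)=-49, a(3)=118, a(4)=-285, a(5)=688, a(6)=-1661, a(7)=4010, a(8)=-9681, a(9)=23372, a(10)=-56425, a(11)=136222, a(12)=-328869, a(13)=793960; answer 793960
Step 4: R3 = 793960; m = 41477; 41477 = 19 * 37 * 59; sigma = (1 + 19) * (1 + 37) * (1 + 59) = 20 * 38 * 60 = 45600; answer 45600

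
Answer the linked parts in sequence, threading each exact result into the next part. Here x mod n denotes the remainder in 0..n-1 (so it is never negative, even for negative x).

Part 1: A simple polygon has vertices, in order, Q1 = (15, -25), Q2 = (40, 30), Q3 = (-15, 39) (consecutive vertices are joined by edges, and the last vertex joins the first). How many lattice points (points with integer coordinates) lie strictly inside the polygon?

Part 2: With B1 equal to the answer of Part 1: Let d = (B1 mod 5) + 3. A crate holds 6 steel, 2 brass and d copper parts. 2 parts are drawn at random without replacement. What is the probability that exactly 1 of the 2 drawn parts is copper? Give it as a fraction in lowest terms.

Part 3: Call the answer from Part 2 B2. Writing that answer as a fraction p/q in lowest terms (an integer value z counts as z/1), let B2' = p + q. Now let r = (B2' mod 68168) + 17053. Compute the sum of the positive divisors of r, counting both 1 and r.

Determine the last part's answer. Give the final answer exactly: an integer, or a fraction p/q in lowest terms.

46080

Part 1: cross terms: (15*30 - 40*-25)=1450, (40*39 - -15*30)=2010, (-15*-25 - 15*39)=-210; twice the area = |3250| = 3250; area = 1625; boundary points = 5 + 1 + 2 = 8; strictly interior points = area - boundary/2 + 1 = 1622; answer 1622
Part 2: B1 = 1622; d = 5; total draws C(13,2) = 78; favorable C(5,1)*C(8,1) = 40; P = 20/39; answer 20/39
Part 3: B2 = 20/39; threaded value p + q = 59; r = 17112; 17112 = 2^3 * 3 * 23 * 31; sigma = (1 + 2 + 4 + 8) * (1 + 3) * (1 + 23) * (1 + 31) = 15 * 4 * 24 * 32 = 46080; answer 46080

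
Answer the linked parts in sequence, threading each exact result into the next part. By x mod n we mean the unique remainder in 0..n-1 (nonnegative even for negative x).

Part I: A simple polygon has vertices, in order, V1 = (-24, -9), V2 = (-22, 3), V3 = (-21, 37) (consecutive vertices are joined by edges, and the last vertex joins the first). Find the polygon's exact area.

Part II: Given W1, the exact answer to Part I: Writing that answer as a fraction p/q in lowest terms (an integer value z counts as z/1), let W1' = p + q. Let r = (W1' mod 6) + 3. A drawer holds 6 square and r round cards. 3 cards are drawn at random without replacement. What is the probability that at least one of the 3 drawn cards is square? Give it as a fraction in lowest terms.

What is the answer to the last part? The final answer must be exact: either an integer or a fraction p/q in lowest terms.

Part I: cross terms: (-24*3 - -22*-9)=-270, (-22*37 - -21*3)=-751, (-21*-9 - -24*37)=1077; twice the area = |56| = 56; area = 28; answer 28
Part II: W1 = 28; threaded value p + q = 29; r = 8; total draws C(14,3) = 364; complement C(8,3) = 56; favorable 364 - 56 = 308; P = 11/13; answer 11/13

11/13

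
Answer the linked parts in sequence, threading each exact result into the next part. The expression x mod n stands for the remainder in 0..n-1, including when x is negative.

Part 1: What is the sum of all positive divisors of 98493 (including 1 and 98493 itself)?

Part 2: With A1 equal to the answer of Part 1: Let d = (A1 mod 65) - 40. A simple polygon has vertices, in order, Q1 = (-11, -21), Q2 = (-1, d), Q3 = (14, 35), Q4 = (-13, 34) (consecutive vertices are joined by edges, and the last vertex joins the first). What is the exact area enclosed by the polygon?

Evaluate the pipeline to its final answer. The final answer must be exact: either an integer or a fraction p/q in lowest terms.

911

Part 1: 98493 = 3 * 32831; sigma = (1 + 3) * (1 + 32831) = 4 * 32832 = 131328; answer 131328
Part 2: A1 = 131328; d = -12; cross terms: (-11*-12 - -1*-21)=111, (-1*35 - 14*-12)=133, (14*34 - -13*35)=931, (-13*-21 - -11*34)=647; twice the area = |1822| = 1822; area = 911; answer 911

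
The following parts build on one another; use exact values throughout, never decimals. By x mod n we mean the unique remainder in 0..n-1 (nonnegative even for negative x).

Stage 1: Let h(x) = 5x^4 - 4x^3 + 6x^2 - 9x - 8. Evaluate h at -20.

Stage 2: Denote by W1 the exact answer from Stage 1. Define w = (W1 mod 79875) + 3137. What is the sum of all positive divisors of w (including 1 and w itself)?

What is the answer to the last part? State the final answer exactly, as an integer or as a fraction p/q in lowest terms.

Stage 1: 5*(-20)^4 - 4*(-20)^3 + 6*(-20)^2 - 9*(-20)^1 - 8 = (800000) + (32000) + (2400) + (180) + (-8) = 834572; answer 834572
Stage 2: W1 = 834572; w = 38959; 38959 is prime, so its only divisors are 1 and 38959; sigma = 1 + 38959 = 38960; answer 38960

38960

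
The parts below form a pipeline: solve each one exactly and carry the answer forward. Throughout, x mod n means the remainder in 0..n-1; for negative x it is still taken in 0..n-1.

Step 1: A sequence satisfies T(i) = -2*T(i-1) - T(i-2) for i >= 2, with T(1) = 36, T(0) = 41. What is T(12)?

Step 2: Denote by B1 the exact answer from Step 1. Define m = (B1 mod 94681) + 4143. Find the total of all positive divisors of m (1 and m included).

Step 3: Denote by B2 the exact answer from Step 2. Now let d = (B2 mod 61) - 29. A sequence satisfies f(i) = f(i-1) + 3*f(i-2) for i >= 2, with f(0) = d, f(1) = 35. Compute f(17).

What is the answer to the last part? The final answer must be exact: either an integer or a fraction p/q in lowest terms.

25940012

Step 1: T(2) = -2*(36) - 1*(41) = -113; iterating: T(2)=-113, T(3)=190, T(4)=-267, T(5)=344, T(6)=-421, T(7)=498, T(8)=-575, T(9)=652, T(10)=-729, T(11)=806, T(12)=-883; answer -883
Step 2: B1 = -883; m = 97941; 97941 = 3 * 32647; sigma = (1 + 3) * (1 + 32647) = 4 * 32648 = 130592; answer 130592
Step 3: B2 = 130592; d = 23; f(2) = 1*(35) + 3*(23) = 104; iterating: f(2)=104, f(3)=209, f(4)=521, f(5)=1148, f(6)=2711, f(7)=6155, f(8)=14288, f(9)=32753, f(10)=75617, f(11)=173876, f(12)=400727, f(13)=922355, f(14)=2124536, f(15)=4891601, f(16)=11265209, f(17)=25940012; answer 25940012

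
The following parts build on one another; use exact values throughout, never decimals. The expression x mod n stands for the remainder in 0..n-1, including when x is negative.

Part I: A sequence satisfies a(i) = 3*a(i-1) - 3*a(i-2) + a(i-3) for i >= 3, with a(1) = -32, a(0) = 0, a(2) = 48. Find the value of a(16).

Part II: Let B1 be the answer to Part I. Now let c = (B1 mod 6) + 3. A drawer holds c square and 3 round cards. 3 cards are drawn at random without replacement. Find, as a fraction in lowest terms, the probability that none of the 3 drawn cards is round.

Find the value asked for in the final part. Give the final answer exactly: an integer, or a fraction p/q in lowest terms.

Part I: a(3) = 3*(48) - 3*(-32) + 1*(0) = 240; iterating: a(3)=240, a(4)=544, a(5)=960, a(6)=1488, a(7)=2128, a(8)=2880, a(9)=3744, a(10)=4720, a(11)=5808, a(12)=7008, a(13)=8320, a(14)=9744, a(15)=11280, a(16)=12928; answer 12928
Part II: B1 = 12928; c = 7; total draws C(10,3) = 120; favorable C(7,3) = 35; P = 7/24; answer 7/24

7/24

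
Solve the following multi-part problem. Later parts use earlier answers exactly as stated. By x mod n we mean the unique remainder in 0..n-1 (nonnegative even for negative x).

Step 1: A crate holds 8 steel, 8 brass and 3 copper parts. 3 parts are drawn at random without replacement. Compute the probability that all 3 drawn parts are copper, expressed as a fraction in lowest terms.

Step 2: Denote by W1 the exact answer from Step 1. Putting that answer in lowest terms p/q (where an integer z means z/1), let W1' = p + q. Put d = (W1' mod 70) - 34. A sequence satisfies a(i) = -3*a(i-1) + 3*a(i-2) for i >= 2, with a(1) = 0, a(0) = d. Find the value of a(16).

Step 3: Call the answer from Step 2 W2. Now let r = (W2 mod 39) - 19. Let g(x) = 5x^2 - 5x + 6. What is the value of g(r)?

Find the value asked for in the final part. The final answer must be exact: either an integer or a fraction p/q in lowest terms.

1906

Step 1: total draws C(19,3) = 969; favorable C(3,3) = 1; P = 1/969; answer 1/969
Step 2: W1 = 1/969; threaded value p + q = 970; d = 26; a(2) = -3*(0) + 3*(26) = 78; iterating: a(2)=78, a(3)=-234, a(4)=936, a(5)=-3510, a(6)=13338, a(7)=-50544, a(8)=191646, a(9)=-726570, a(10)=2754648, a(11)=-10443654, a(12)=39594906, a(13)=-150115680, a(14)=569131758, a(15)=-2157742314, a(16)=8180622216; answer 8180622216
Step 3: W2 = 8180622216; r = -19; 5*(-19)^2 - 5*(-19)^1 + 6 = (1805) + (95) + (6) = 1906; answer 1906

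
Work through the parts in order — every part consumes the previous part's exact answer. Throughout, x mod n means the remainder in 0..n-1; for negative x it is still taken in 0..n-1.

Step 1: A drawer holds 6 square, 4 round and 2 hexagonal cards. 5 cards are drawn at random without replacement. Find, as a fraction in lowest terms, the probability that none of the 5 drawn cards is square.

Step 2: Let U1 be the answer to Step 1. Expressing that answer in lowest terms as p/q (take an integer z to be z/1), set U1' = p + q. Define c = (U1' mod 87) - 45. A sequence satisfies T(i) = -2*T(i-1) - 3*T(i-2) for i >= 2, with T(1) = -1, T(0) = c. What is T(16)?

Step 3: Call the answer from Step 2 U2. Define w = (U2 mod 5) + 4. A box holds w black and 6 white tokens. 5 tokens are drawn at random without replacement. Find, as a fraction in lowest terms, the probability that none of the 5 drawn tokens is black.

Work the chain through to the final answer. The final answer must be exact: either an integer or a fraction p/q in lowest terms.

Step 1: total draws C(12,5) = 792; favorable C(6,5) = 6; P = 1/132; answer 1/132
Step 2: U1 = 1/132; threaded value p + q = 133; c = 1; T(2) = -2*(-1) - 3*(1) = -1; iterating: T(2)=-1, T(3)=5, T(4)=-7, T(5)=-1, T(6)=23, T(7)=-43, T(8)=17, T(9)=95, T(10)=-241, T(11)=197, T(12)=329, T(13)=-1249, T(14)=1511, T(15)=725, T(16)=-5983; answer -5983
Step 3: U2 = -5983; w = 6; total draws C(12,5) = 792; favorable C(6,5) = 6; P = 1/132; answer 1/132

1/132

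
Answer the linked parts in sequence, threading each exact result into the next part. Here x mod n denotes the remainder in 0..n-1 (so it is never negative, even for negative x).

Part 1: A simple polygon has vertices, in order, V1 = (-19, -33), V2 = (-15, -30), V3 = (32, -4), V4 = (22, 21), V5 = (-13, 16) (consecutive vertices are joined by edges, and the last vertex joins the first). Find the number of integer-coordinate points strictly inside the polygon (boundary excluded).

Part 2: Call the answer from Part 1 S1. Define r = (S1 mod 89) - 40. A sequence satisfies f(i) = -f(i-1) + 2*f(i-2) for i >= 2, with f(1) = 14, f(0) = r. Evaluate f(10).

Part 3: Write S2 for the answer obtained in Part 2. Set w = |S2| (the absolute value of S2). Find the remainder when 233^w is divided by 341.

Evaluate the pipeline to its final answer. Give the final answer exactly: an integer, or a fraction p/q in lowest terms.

70

Part 1: cross terms: (-19*-30 - -15*-33)=75, (-15*-4 - 32*-30)=1020, (32*21 - 22*-4)=760, (22*16 - -13*21)=625, (-13*-33 - -19*16)=733; twice the area = |3213| = 3213; area = 3213/2; boundary points = 1 + 1 + 5 + 5 + 1 = 13; strictly interior points = area - boundary/2 + 1 = 1601; answer 1601
Part 2: S1 = 1601; r = 48; f(2) = -1*(14) + 2*(48) = 82; iterating: f(2)=82, f(3)=-54, f(4)=218, f(5)=-326, f(6)=762, f(7)=-1414, f(8)=2938, f(9)=-5766, f(10)=11642; answer 11642
Part 3: S2 = 11642; w = 11642; squarings mod 341: 233^1=233, 233^2=70, 233^4=126, 233^8=190, 233^16=295, 233^32=70, 233^64=126, 233^128=190, 233^256=295, 233^512=70, 233^1024=126, 233^2048=190, 233^4096=295, 233^8192=70; 233^11642 = 233^2 * 233^8 * 233^16 * 233^32 * 233^64 * 233^256 * 233^1024 * 233^2048 * 233^8192 = 70 (mod 341); answer 70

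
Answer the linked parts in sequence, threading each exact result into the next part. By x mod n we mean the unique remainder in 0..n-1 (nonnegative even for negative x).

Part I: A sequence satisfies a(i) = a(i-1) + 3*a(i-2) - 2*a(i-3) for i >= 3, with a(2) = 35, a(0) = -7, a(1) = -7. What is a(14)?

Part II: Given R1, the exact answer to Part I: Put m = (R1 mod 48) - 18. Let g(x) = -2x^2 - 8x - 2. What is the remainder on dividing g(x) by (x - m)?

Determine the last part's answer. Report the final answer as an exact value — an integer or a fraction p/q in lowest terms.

4

Part I: a(3) = 1*(35) + 3*(-7) - 2*(-7) = 28; iterating: a(3)=28, a(4)=147, a(5)=161, a(6)=546, a(7)=735, a(8)=2051, a(9)=3164, a(10)=7847, a(11)=13237, a(12)=30450, a(13)=54467, a(14)=119343; answer 119343
Part II: R1 = 119343; m = -3; remainder = value at the root: -2*(-3)^2 - 8*(-3)^1 - 2 = (-18) + (24) + (-2) = 4; answer 4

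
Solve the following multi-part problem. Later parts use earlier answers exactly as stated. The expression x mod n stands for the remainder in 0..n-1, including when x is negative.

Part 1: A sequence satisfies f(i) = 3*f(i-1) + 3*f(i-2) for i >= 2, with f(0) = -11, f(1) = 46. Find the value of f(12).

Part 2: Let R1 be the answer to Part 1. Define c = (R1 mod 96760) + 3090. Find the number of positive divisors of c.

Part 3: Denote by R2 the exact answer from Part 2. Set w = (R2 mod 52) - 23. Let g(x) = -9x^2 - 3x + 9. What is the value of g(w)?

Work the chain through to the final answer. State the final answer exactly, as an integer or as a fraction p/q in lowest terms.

Part 1: f(2) = 3*(46) + 3*(-11) = 105; iterating: f(2)=105, f(3)=453, f(4)=1674, f(5)=6381, f(6)=24165, f(7)=91638, f(8)=347409, f(9)=1317141, f(10)=4993650, f(11)=18932373, f(12)=71778069; answer 71778069
Part 2: R1 = 71778069; c = 81999; 81999 = 3^3 * 3037; number of divisors = (3+1) * (1+1) = 8; answer 8
Part 3: R2 = 8; w = -15; -9*(-15)^2 - 3*(-15)^1 + 9 = (-2025) + (45) + (9) = -1971; answer -1971

-1971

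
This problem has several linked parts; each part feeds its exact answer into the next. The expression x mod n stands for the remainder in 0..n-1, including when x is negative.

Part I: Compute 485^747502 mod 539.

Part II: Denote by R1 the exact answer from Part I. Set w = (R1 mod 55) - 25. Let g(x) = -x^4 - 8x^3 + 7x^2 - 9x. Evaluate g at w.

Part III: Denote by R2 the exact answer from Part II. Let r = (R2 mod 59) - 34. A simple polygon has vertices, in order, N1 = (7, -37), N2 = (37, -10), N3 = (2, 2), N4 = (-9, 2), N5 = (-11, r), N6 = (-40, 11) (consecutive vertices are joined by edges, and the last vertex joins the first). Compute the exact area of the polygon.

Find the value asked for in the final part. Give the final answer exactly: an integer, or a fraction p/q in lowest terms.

3215/2

Part I: squarings mod 539: 485^1=485, 485^2=221, 485^4=331, 485^8=144, 485^16=254, 485^32=375, 485^64=485, 485^128=221, 485^256=331, 485^512=144, 485^1024=254, 485^2048=375, 485^4096=485, 485^8192=221, 485^16384=331, 485^32768=144, 485^65536=254, 485^131072=375, 485^262144=485, 485^524288=221; 485^747502 = 485^2 * 485^4 * 485^8 * 485^32 * 485^64 * 485^128 * 485^256 * 485^512 * 485^1024 * 485^8192 * 485^16384 * 485^65536 * 485^131072 * 485^524288 = 177 (mod 539); answer 177
Part II: R1 = 177; w = -13; -1*(-13)^4 - 8*(-13)^3 + 7*(-13)^2 - 9*(-13)^1 = (-28561) + (17576) + (1183) + (117) = -9685; answer -9685
Part III: R2 = -9685; r = 16; cross terms: (7*-10 - 37*-37)=1299, (37*2 - 2*-10)=94, (2*2 - -9*2)=22, (-9*16 - -11*2)=-122, (-11*11 - -40*16)=519, (-40*-37 - 7*11)=1403; twice the area = |3215| = 3215; area = 3215/2; answer 3215/2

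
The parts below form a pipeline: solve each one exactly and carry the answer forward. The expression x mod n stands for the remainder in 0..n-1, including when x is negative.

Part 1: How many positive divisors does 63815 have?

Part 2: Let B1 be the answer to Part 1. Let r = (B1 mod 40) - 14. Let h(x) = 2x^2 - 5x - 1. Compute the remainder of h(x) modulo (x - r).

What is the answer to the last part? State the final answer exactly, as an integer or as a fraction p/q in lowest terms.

Part 1: 63815 = 5 * 12763; number of divisors = (1+1) * (1+1) = 4; answer 4
Part 2: B1 = 4; r = -10; remainder = value at the root: 2*(-10)^2 - 5*(-10)^1 - 1 = (200) + (50) + (-1) = 249; answer 249

249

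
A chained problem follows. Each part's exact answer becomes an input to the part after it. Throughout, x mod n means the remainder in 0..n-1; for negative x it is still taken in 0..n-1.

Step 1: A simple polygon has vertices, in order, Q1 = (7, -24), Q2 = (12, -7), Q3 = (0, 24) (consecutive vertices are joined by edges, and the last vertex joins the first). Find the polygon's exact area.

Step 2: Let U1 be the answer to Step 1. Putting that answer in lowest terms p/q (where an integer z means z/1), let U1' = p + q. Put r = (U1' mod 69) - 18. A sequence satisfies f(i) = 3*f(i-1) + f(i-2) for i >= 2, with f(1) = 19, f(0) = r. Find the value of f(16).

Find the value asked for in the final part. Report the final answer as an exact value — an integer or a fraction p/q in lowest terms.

Step 1: cross terms: (7*-7 - 12*-24)=239, (12*24 - 0*-7)=288, (0*-24 - 7*24)=-168; twice the area = |359| = 359; area = 359/2; answer 359/2
Step 2: U1 = 359/2; threaded value p + q = 361; r = -2; f(2) = 3*(19) + 1*(-2) = 55; iterating: f(2)=55, f(3)=184, f(4)=607, f(5)=2005, f(6)=6622, f(7)=21871, f(8)=72235, f(9)=238576, f(10)=787963, f(11)=2602465, f(12)=8595358, f(13)=28388539, f(14)=93760975, f(15)=309671464, f(16)=1022775367; answer 1022775367

1022775367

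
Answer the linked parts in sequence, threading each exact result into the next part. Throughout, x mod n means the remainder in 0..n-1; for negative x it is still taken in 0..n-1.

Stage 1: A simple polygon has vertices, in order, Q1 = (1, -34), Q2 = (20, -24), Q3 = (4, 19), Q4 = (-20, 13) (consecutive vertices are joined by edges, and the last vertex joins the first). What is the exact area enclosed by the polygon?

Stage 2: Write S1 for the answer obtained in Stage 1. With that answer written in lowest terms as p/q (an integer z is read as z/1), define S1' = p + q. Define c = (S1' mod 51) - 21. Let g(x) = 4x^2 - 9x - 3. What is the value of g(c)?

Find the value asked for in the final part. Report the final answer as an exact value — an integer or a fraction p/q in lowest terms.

1270

Stage 1: cross terms: (1*-24 - 20*-34)=656, (20*19 - 4*-24)=476, (4*13 - -20*19)=432, (-20*-34 - 1*13)=667; twice the area = |2231| = 2231; area = 2231/2; answer 2231/2
Stage 2: S1 = 2231/2; threaded value p + q = 2233; c = 19; 4*(19)^2 - 9*(19)^1 - 3 = (1444) + (-171) + (-3) = 1270; answer 1270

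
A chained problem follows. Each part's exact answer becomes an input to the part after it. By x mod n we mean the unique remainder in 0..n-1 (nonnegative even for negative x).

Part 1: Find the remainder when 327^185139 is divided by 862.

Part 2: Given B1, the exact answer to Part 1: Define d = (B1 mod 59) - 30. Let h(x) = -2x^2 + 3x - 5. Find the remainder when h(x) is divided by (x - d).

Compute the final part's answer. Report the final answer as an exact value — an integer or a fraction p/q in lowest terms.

Part 1: squarings mod 862: 327^1=327, 327^2=41, 327^4=819, 327^8=125, 327^16=109, 327^32=675, 327^64=489, 327^128=347, 327^256=591, 327^512=171, 327^1024=795, 327^2048=179, 327^4096=147, 327^8192=59, 327^16384=33, 327^32768=227, 327^65536=671, 327^131072=277; 327^185139 = 327^1 * 327^2 * 327^16 * 327^32 * 327^256 * 327^512 * 327^4096 * 327^16384 * 327^32768 * 327^131072 = 695 (mod 862); answer 695
Part 2: B1 = 695; d = 16; remainder = value at the root: -2*(16)^2 + 3*(16)^1 - 5 = (-512) + (48) + (-5) = -469; answer -469

-469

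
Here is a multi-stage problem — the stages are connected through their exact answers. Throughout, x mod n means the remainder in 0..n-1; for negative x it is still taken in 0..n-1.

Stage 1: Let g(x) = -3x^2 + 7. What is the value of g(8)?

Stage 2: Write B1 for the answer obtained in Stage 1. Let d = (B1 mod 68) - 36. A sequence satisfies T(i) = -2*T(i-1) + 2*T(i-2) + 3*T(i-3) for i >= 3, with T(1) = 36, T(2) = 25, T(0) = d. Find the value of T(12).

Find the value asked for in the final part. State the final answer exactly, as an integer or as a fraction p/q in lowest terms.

Stage 1: -3*(8)^2 + 7 = (-192) + (7) = -185; answer -185
Stage 2: B1 = -185; d = -17; T(3) = -2*(25) + 2*(36) + 3*(-17) = -29; iterating: T(3)=-29, T(4)=216, T(5)=-415, T(6)=1175, T(7)=-2532, T(8)=6169, T(9)=-13877, T(10)=32496, T(11)=-74239, T(12)=171839; answer 171839

171839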